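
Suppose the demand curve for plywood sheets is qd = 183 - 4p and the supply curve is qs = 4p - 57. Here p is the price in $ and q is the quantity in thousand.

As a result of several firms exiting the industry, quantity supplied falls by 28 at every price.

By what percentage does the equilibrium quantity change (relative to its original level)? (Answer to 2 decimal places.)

-22.22

Before the shock: 183 - 4p = 4p - 57 ⇒ 240 = 8p ⇒ p = 30, q = 63.
The new curves are qd = 183 - 4p (demand) and qs = 4p - 85 (supply).
Equate the new curves: 183 - 4p = 4p - 85, giving 268 = 8p, p = 33.5, q = 49.
%Δq = (49 − 63) / 63 × 100 = -22.22%.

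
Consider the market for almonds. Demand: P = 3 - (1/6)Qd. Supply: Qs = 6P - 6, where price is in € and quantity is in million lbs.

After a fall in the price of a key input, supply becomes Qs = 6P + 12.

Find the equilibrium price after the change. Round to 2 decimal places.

Original equilibrium: 18 - 6P = 6P - 6 gives 24 = 12P, so P = 2 and Q = 6.
With the change applied: demand Qd = 18 - 6P, supply Qs = 6P + 12.
Setting them equal: 18 - 6P = 6P + 12 → 6 = 12P, so P = 0.5 and Q = 15.

0.50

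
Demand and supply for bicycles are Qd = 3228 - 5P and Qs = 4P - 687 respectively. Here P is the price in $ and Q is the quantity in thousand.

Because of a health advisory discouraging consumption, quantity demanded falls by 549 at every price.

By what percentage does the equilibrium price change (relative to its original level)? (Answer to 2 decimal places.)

-14.02

Initially, 3228 - 5P = 4P - 687, so 3915 = 9P and P = 435, Q = 1053.
With the change applied: demand Qd = 2679 - 5P, supply Qs = 4P - 687.
New equilibrium: 2679 - 5P = 4P - 687 ⇒ 3366 = 9P ⇒ P = 374, Q = 809.
%ΔP = (374 − 435) / 435 × 100 = -14.02%.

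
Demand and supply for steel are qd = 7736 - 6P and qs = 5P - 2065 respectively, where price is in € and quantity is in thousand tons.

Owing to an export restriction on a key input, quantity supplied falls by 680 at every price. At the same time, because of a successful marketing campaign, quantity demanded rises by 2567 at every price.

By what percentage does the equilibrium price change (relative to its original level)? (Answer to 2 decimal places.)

+33.13

Initially, 7736 - 6P = 5P - 2065, so 9801 = 11P and P = 891, q = 2390.
The shock moves the curves to qd = 10303 - 6P and qs = 5P - 2745.
Setting them equal: 10303 - 6P = 5P - 2745 → 13048 = 11P, so P = 13048/11 ≈ 1186.1818 and q = 35045/11 ≈ 3185.9091.
%ΔP = (1186.1818 − 891) / 891 × 100 = +33.13%.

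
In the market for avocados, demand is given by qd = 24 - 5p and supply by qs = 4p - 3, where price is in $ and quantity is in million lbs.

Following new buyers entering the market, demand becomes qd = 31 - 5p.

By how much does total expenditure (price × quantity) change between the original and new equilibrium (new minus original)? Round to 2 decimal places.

+18.75

Original equilibrium: 24 - 5p = 4p - 3 gives 27 = 9p, so p = 3 and q = 9.
After the shift, demand is qd = 31 - 5p and supply is qs = 4p - 3.
Setting them equal: 31 - 5p = 4p - 3 → 34 = 9p, so p = 34/9 ≈ 3.7778 and q = 109/9 ≈ 12.1111.
Expenditure moves from 3×9 = 27 to 3.7778×12.1111 = 45.7531; change = +18.75.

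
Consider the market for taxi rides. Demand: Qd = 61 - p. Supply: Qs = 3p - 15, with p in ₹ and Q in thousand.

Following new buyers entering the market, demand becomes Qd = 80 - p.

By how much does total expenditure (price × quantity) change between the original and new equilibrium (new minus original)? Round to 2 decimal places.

+537.94

Initially, 61 - p = 3p - 15, so 76 = 4p and p = 19, Q = 42.
The shock moves the curves to Qd = 80 - p and Qs = 3p - 15.
New equilibrium: 80 - p = 3p - 15 ⇒ 95 = 4p ⇒ p = 23.75, Q = 56.25.
Expenditure moves from 19×42 = 798 to 23.75×56.25 = 1335.9375; change = +537.94.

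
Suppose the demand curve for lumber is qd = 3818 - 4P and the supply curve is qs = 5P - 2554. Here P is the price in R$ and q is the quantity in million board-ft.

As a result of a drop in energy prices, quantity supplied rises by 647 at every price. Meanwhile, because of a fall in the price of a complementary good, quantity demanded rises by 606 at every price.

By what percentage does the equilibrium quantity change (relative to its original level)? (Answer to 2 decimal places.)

+63.31

Before the shock: 3818 - 4P = 5P - 2554 ⇒ 6372 = 9P ⇒ P = 708, q = 986.
After the shift, demand is qd = 4424 - 4P and supply is qs = 5P - 1907.
Clearing the new market: 4424 - 4P = 5P - 1907, so P = 6331/9 ≈ 703.4444 and q = 14492/9 ≈ 1610.2222.
%Δq = (1610.2222 − 986) / 986 × 100 = +63.31%.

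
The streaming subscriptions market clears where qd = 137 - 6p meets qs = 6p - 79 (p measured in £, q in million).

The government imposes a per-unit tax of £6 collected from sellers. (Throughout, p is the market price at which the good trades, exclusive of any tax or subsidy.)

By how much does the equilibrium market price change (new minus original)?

Solve the original market: 137 - 6p = 6p - 79, hence p = 18 and q = 29.
Since sellers keep the price net of the tax, the effective supply curve becomes qs = 6p - 115.
Equate the new curves: 137 - 6p = 6p - 115, giving 252 = 12p, p = 21, q = 11.
Δp = 21 − 18 = +3.

+3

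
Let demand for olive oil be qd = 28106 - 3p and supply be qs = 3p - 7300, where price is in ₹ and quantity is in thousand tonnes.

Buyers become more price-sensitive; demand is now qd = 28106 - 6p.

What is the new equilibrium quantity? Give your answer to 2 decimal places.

Before the shock: 28106 - 3p = 3p - 7300 ⇒ 35406 = 6p ⇒ p = 5901, q = 10403.
With the change applied: demand qd = 28106 - 6p, supply qs = 3p - 7300.
Equate the new curves: 28106 - 6p = 3p - 7300, giving 35406 = 9p, p = 3934, q = 4502.

4502.00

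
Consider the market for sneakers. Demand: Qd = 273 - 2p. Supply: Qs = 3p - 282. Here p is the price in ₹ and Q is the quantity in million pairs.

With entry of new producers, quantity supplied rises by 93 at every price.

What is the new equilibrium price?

92.4

Initially, 273 - 2p = 3p - 282, so 555 = 5p and p = 111, Q = 51.
The shock moves the curves to Qd = 273 - 2p and Qs = 3p - 189.
Setting them equal: 273 - 2p = 3p - 189 → 462 = 5p, so p = 92.4 and Q = 88.2.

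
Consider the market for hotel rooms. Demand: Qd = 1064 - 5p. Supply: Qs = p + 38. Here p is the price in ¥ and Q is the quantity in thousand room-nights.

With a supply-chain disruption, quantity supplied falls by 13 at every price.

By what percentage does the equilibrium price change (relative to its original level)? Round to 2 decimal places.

Original equilibrium: 1064 - 5p = p + 38 gives 1026 = 6p, so p = 171 and Q = 209.
With the change applied: demand Qd = 1064 - 5p, supply Qs = p + 25.
New equilibrium: 1064 - 5p = p + 25 ⇒ 1039 = 6p ⇒ p = 1039/6 ≈ 173.1667, Q = 1189/6 ≈ 198.1667.
%Δp = (173.1667 − 171) / 171 × 100 = +1.27%.

+1.27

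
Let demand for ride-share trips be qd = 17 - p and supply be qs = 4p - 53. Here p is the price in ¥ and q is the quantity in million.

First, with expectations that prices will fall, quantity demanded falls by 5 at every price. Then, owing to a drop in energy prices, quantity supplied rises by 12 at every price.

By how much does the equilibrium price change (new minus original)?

-3.4

Original equilibrium: 17 - p = 4p - 53 gives 70 = 5p, so p = 14 and q = 3.
After the shift, demand is qd = 12 - p and supply is qs = 4p - 41.
Equate the new curves: 12 - p = 4p - 41, giving 53 = 5p, p = 10.6, q = 1.4.
Δp = 10.6 − 14 = -3.4.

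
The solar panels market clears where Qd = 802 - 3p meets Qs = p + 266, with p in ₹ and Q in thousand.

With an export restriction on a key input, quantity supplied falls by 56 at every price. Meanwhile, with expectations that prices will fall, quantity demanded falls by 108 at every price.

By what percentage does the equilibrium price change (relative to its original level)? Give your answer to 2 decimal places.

Original equilibrium: 802 - 3p = p + 266 gives 536 = 4p, so p = 134 and Q = 400.
With the change applied: demand Qd = 694 - 3p, supply Qs = p + 210.
New equilibrium: 694 - 3p = p + 210 ⇒ 484 = 4p ⇒ p = 121, Q = 331.
%Δp = (121 − 134) / 134 × 100 = -9.70%.

-9.70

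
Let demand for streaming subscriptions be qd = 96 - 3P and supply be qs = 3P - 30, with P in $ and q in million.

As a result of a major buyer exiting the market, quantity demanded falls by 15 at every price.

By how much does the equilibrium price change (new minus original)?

-2.5

Before the shock: 96 - 3P = 3P - 30 ⇒ 126 = 6P ⇒ P = 21, q = 33.
After the shift, demand is qd = 81 - 3P and supply is qs = 3P - 30.
Equate the new curves: 81 - 3P = 3P - 30, giving 111 = 6P, P = 18.5, q = 25.5.
ΔP = 18.5 − 21 = -2.5.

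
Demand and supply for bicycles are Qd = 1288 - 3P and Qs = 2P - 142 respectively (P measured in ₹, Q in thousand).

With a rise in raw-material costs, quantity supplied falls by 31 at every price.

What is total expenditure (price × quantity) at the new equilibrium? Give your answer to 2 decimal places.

120211.08

Solve the original market: 1288 - 3P = 2P - 142, hence P = 286 and Q = 430.
The shock moves the curves to Qd = 1288 - 3P and Qs = 2P - 173.
Equate the new curves: 1288 - 3P = 2P - 173, giving 1461 = 5P, P = 292.2, Q = 411.4.
New expenditure = 292.2 × 411.4 = 120211.08.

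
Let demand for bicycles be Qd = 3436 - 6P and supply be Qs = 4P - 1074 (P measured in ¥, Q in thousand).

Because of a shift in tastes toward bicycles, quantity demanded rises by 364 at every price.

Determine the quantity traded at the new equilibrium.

875.6

Initially, 3436 - 6P = 4P - 1074, so 4510 = 10P and P = 451, Q = 730.
After the shift, demand is Qd = 3800 - 6P and supply is Qs = 4P - 1074.
New equilibrium: 3800 - 6P = 4P - 1074 ⇒ 4874 = 10P ⇒ P = 487.4, Q = 875.6.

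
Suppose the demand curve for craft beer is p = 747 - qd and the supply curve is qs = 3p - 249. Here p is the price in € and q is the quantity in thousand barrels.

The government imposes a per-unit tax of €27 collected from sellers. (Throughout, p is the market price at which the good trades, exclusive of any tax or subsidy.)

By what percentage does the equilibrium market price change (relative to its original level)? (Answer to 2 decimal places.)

Initially, 747 - p = 3p - 249, so 996 = 4p and p = 249, q = 498.
Since sellers keep the price net of the tax, the effective supply curve becomes qs = 3p - 330.
Equate the new curves: 747 - p = 3p - 330, giving 1077 = 4p, p = 269.25, q = 477.75.
%Δp = (269.25 − 249) / 249 × 100 = +8.13%.

+8.13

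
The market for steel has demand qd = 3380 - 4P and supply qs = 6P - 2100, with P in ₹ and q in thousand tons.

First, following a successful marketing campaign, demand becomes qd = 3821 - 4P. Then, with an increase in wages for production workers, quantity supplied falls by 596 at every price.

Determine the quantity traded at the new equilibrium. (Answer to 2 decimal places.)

Initially, 3380 - 4P = 6P - 2100, so 5480 = 10P and P = 548, q = 1188.
After the shift, demand is qd = 3821 - 4P and supply is qs = 6P - 2696.
Equate the new curves: 3821 - 4P = 6P - 2696, giving 6517 = 10P, P = 651.7, q = 1214.2.

1214.20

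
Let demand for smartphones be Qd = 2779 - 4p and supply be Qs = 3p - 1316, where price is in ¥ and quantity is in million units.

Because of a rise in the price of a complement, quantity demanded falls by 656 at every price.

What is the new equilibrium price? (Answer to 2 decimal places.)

491.29

Original equilibrium: 2779 - 4p = 3p - 1316 gives 4095 = 7p, so p = 585 and Q = 439.
The shock moves the curves to Qd = 2123 - 4p and Qs = 3p - 1316.
Equate the new curves: 2123 - 4p = 3p - 1316, giving 3439 = 7p, p = 3439/7 ≈ 491.2857, Q = 1105/7 ≈ 157.8571.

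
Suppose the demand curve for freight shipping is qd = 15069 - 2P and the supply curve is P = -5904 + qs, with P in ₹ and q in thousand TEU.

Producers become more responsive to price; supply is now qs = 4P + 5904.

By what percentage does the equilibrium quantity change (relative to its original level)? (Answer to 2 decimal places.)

Initially, 15069 - 2P = P + 5904, so 9165 = 3P and P = 3055, q = 8959.
The new curves are qd = 15069 - 2P (demand) and qs = 4P + 5904 (supply).
New equilibrium: 15069 - 2P = 4P + 5904 ⇒ 9165 = 6P ⇒ P = 1527.5, q = 12014.
%Δq = (12014 − 8959) / 8959 × 100 = +34.10%.

+34.10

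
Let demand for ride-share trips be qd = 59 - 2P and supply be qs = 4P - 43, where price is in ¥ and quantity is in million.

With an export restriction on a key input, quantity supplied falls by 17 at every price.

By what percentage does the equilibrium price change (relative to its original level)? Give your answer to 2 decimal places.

Initially, 59 - 2P = 4P - 43, so 102 = 6P and P = 17, q = 25.
The shock moves the curves to qd = 59 - 2P and qs = 4P - 60.
Setting them equal: 59 - 2P = 4P - 60 → 119 = 6P, so P = 119/6 ≈ 19.8333 and q = 58/3 ≈ 19.3333.
%ΔP = (19.8333 − 17) / 17 × 100 = +16.67%.

+16.67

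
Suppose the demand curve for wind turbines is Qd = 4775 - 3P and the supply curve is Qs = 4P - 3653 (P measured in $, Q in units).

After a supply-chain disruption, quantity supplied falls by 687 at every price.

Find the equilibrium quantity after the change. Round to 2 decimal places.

868.57

Original equilibrium: 4775 - 3P = 4P - 3653 gives 8428 = 7P, so P = 1204 and Q = 1163.
The shock moves the curves to Qd = 4775 - 3P and Qs = 4P - 4340.
Equate the new curves: 4775 - 3P = 4P - 4340, giving 9115 = 7P, P = 9115/7 ≈ 1302.1429, Q = 6080/7 ≈ 868.5714.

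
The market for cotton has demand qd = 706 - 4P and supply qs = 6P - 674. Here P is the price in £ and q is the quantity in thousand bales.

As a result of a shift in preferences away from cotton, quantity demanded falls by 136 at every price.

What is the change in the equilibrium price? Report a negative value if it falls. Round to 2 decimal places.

Original equilibrium: 706 - 4P = 6P - 674 gives 1380 = 10P, so P = 138 and q = 154.
With the change applied: demand qd = 570 - 4P, supply qs = 6P - 674.
New equilibrium: 570 - 4P = 6P - 674 ⇒ 1244 = 10P ⇒ P = 124.4, q = 72.4.
ΔP = 124.4 − 138 = -13.60.

-13.60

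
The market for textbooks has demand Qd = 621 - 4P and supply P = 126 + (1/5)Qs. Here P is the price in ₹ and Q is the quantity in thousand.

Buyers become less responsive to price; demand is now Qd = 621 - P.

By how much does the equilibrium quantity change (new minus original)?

Before the shock: 621 - 4P = 5P - 630 ⇒ 1251 = 9P ⇒ P = 139, Q = 65.
After the shift, demand is Qd = 621 - P and supply is Qs = 5P - 630.
New equilibrium: 621 - P = 5P - 630 ⇒ 1251 = 6P ⇒ P = 208.5, Q = 412.5.
ΔQ = 412.5 − 65 = +347.5.

+347.5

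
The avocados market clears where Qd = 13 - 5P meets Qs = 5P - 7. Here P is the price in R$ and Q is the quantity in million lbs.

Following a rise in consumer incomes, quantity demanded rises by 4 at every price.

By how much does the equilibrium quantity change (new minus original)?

+2

Before the shock: 13 - 5P = 5P - 7 ⇒ 20 = 10P ⇒ P = 2, Q = 3.
With the change applied: demand Qd = 17 - 5P, supply Qs = 5P - 7.
Equate the new curves: 17 - 5P = 5P - 7, giving 24 = 10P, P = 2.4, Q = 5.
ΔQ = 5 − 3 = +2.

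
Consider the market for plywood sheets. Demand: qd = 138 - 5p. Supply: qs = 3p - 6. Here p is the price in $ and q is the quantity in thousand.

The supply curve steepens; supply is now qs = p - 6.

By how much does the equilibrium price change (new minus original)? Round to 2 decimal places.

Solve the original market: 138 - 5p = 3p - 6, hence p = 18 and q = 48.
With the change applied: demand qd = 138 - 5p, supply qs = p - 6.
Equate the new curves: 138 - 5p = p - 6, giving 144 = 6p, p = 24, q = 18.
Δp = 24 − 18 = +6.00.

+6.00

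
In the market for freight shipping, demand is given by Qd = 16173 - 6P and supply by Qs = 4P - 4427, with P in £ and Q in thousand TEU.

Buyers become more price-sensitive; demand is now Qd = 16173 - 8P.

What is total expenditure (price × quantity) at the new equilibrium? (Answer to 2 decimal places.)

4188094.44

Original equilibrium: 16173 - 6P = 4P - 4427 gives 20600 = 10P, so P = 2060 and Q = 3813.
With the change applied: demand Qd = 16173 - 8P, supply Qs = 4P - 4427.
Setting them equal: 16173 - 8P = 4P - 4427 → 20600 = 12P, so P = 5150/3 ≈ 1716.6667 and Q = 7319/3 ≈ 2439.6667.
New expenditure = 1716.6667 × 2439.6667 = 4188094.44.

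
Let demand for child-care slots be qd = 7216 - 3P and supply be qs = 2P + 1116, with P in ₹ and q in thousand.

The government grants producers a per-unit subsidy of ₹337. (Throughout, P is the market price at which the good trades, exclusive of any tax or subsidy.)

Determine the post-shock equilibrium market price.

1085.2

Initially, 7216 - 3P = 2P + 1116, so 6100 = 5P and P = 1220, q = 3556.
Since sellers receive the price plus the subsidy, the effective supply curve becomes qs = 2P + 1790.
Clearing the new market: 7216 - 3P = 2P + 1790, so P = 1085.2 and q = 3960.4.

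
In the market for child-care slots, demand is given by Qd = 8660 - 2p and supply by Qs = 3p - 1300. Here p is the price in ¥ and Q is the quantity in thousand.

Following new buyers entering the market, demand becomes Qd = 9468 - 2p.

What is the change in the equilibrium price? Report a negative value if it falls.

Solve the original market: 8660 - 2p = 3p - 1300, hence p = 1992 and Q = 4676.
The shock moves the curves to Qd = 9468 - 2p and Qs = 3p - 1300.
Setting them equal: 9468 - 2p = 3p - 1300 → 10768 = 5p, so p = 2153.6 and Q = 5160.8.
Δp = 2153.6 − 1992 = +161.6.

+161.6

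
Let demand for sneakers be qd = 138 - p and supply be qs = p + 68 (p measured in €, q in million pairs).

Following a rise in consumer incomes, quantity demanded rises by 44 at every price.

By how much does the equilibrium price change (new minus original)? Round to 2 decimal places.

Initially, 138 - p = p + 68, so 70 = 2p and p = 35, q = 103.
The shock moves the curves to qd = 182 - p and qs = p + 68.
Setting them equal: 182 - p = p + 68 → 114 = 2p, so p = 57 and q = 125.
Δp = 57 − 35 = +22.00.

+22.00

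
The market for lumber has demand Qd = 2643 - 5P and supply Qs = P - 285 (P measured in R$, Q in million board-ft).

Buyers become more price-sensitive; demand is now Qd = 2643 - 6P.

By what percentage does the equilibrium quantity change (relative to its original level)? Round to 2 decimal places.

-34.34

Original equilibrium: 2643 - 5P = P - 285 gives 2928 = 6P, so P = 488 and Q = 203.
The new curves are Qd = 2643 - 6P (demand) and Qs = P - 285 (supply).
Setting them equal: 2643 - 6P = P - 285 → 2928 = 7P, so P = 2928/7 ≈ 418.2857 and Q = 933/7 ≈ 133.2857.
%ΔQ = (133.2857 − 203) / 203 × 100 = -34.34%.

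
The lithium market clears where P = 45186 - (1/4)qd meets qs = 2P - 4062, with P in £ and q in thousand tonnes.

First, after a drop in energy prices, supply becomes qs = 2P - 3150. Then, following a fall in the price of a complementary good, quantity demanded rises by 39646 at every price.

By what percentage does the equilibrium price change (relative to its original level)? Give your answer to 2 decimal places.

Original equilibrium: 180744 - 4P = 2P - 4062 gives 184806 = 6P, so P = 30801 and q = 57540.
The new curves are qd = 220390 - 4P (demand) and qs = 2P - 3150 (supply).
Equate the new curves: 220390 - 4P = 2P - 3150, giving 223540 = 6P, P = 111770/3 ≈ 37256.6667, q = 214090/3 ≈ 71363.3333.
%ΔP = (37256.6667 − 30801) / 30801 × 100 = +20.96%.

+20.96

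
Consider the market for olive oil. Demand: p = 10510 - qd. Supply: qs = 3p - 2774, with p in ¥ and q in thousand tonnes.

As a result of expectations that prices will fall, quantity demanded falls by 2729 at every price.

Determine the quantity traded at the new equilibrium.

Before the shock: 10510 - p = 3p - 2774 ⇒ 13284 = 4p ⇒ p = 3321, q = 7189.
After the shift, demand is qd = 7781 - p and supply is qs = 3p - 2774.
Clearing the new market: 7781 - p = 3p - 2774, so p = 2638.75 and q = 5142.25.

5142.25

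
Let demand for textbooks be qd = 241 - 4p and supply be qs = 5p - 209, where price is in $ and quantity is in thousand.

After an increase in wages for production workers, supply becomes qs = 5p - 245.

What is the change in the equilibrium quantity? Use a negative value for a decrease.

Original equilibrium: 241 - 4p = 5p - 209 gives 450 = 9p, so p = 50 and q = 41.
The shock moves the curves to qd = 241 - 4p and qs = 5p - 245.
New equilibrium: 241 - 4p = 5p - 245 ⇒ 486 = 9p ⇒ p = 54, q = 25.
Δq = 25 − 41 = -16.

-16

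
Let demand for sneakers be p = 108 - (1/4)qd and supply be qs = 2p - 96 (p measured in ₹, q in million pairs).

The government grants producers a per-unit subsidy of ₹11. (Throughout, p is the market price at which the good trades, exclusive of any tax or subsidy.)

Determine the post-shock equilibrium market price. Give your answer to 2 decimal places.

84.33

Initially, 432 - 4p = 2p - 96, so 528 = 6p and p = 88, q = 80.
Since sellers receive the price plus the subsidy, the effective supply curve becomes qs = 2p - 74.
Setting them equal: 432 - 4p = 2p - 74 → 506 = 6p, so p = 253/3 ≈ 84.3333 and q = 284/3 ≈ 94.6667.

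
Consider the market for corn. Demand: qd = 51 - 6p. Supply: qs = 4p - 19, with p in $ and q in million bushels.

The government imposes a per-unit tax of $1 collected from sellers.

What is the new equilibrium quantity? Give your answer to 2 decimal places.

6.60

Before the shock: 51 - 6p = 4p - 19 ⇒ 70 = 10p ⇒ p = 7, q = 9.
Since sellers keep the price net of the tax, the effective supply curve becomes qs = 4p - 23.
Clearing the new market: 51 - 6p = 4p - 23, so p = 7.4 and q = 6.6.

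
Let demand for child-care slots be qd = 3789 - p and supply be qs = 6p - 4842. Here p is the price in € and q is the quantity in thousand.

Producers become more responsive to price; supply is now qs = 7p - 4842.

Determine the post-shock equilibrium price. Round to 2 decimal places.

Solve the original market: 3789 - p = 6p - 4842, hence p = 1233 and q = 2556.
After the shift, demand is qd = 3789 - p and supply is qs = 7p - 4842.
Clearing the new market: 3789 - p = 7p - 4842, so p = 1078.875 and q = 2710.125.

1078.88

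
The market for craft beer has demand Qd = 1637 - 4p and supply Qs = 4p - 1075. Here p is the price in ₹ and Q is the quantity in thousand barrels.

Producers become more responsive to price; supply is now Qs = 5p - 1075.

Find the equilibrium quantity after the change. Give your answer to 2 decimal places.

431.67

Solve the original market: 1637 - 4p = 4p - 1075, hence p = 339 and Q = 281.
With the change applied: demand Qd = 1637 - 4p, supply Qs = 5p - 1075.
Clearing the new market: 1637 - 4p = 5p - 1075, so p = 904/3 ≈ 301.3333 and Q = 1295/3 ≈ 431.6667.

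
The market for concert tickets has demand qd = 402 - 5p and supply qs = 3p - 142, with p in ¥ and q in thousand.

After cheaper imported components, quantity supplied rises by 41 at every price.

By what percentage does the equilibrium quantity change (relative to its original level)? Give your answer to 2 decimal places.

Solve the original market: 402 - 5p = 3p - 142, hence p = 68 and q = 62.
After the shift, demand is qd = 402 - 5p and supply is qs = 3p - 101.
Clearing the new market: 402 - 5p = 3p - 101, so p = 62.875 and q = 87.625.
%Δq = (87.625 − 62) / 62 × 100 = +41.33%.

+41.33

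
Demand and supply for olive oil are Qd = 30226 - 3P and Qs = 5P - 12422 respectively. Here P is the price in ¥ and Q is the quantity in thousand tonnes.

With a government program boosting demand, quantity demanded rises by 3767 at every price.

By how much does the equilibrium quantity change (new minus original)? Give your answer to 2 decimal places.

+2354.38

Solve the original market: 30226 - 3P = 5P - 12422, hence P = 5331 and Q = 14233.
With the change applied: demand Qd = 33993 - 3P, supply Qs = 5P - 12422.
Setting them equal: 33993 - 3P = 5P - 12422 → 46415 = 8P, so P = 5801.875 and Q = 16587.375.
ΔQ = 16587.375 − 14233 = +2354.38.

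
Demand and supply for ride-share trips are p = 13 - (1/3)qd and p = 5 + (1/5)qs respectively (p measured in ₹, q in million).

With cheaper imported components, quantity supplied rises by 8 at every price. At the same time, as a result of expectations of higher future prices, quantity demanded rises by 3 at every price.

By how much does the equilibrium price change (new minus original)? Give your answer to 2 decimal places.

-0.63

Initially, 39 - 3p = 5p - 25, so 64 = 8p and p = 8, q = 15.
The shock moves the curves to qd = 42 - 3p and qs = 5p - 17.
Clearing the new market: 42 - 3p = 5p - 17, so p = 7.375 and q = 19.875.
Δp = 7.375 − 8 = -0.63.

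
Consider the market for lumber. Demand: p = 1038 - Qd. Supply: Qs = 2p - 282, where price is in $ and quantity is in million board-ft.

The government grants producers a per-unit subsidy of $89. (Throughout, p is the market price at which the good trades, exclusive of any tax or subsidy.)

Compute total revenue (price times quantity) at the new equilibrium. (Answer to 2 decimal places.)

Solve the original market: 1038 - p = 2p - 282, hence p = 440 and Q = 598.
Since sellers receive the price plus the subsidy, the effective supply curve becomes Qs = 2p - 104.
Clearing the new market: 1038 - p = 2p - 104, so p = 1142/3 ≈ 380.6667 and Q = 1972/3 ≈ 657.3333.
New expenditure = 380.6667 × 657.3333 = 250224.89.

250224.89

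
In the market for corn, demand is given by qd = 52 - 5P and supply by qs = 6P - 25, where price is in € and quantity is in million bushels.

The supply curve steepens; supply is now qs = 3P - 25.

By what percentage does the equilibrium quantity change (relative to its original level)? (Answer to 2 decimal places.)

-77.21

Solve the original market: 52 - 5P = 6P - 25, hence P = 7 and q = 17.
With the change applied: demand qd = 52 - 5P, supply qs = 3P - 25.
New equilibrium: 52 - 5P = 3P - 25 ⇒ 77 = 8P ⇒ P = 9.625, q = 3.875.
%Δq = (3.875 − 17) / 17 × 100 = -77.21%.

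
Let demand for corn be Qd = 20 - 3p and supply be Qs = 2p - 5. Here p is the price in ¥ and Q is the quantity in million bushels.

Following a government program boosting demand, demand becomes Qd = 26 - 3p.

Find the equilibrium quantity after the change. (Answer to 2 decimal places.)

Before the shock: 20 - 3p = 2p - 5 ⇒ 25 = 5p ⇒ p = 5, Q = 5.
With the change applied: demand Qd = 26 - 3p, supply Qs = 2p - 5.
Setting them equal: 26 - 3p = 2p - 5 → 31 = 5p, so p = 6.2 and Q = 7.4.

7.40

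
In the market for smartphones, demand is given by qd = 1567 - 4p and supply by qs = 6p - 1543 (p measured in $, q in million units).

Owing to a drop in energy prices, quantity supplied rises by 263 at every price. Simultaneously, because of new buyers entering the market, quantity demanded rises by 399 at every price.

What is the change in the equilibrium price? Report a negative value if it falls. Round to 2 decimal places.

Initially, 1567 - 4p = 6p - 1543, so 3110 = 10p and p = 311, q = 323.
The shock moves the curves to qd = 1966 - 4p and qs = 6p - 1280.
Equate the new curves: 1966 - 4p = 6p - 1280, giving 3246 = 10p, p = 324.6, q = 667.6.
Δp = 324.6 − 311 = +13.60.

+13.60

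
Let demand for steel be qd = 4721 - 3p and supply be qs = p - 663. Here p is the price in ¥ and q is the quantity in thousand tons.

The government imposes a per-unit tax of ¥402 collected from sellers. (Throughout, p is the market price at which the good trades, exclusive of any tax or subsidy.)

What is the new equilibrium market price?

Original equilibrium: 4721 - 3p = p - 663 gives 5384 = 4p, so p = 1346 and q = 683.
Since sellers keep the price net of the tax, the effective supply curve becomes qs = p - 1065.
Equate the new curves: 4721 - 3p = p - 1065, giving 5786 = 4p, p = 1446.5, q = 381.5.

1446.5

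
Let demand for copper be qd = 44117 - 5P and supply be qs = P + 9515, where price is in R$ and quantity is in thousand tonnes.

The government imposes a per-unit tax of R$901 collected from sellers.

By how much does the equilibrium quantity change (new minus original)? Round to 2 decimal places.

Before the shock: 44117 - 5P = P + 9515 ⇒ 34602 = 6P ⇒ P = 5767, q = 15282.
Since sellers keep the price net of the tax, the effective supply curve becomes qs = P + 8614.
Clearing the new market: 44117 - 5P = P + 8614, so P = 35503/6 ≈ 5917.1667 and q = 87187/6 ≈ 14531.1667.
Δq = 14531.1667 − 15282 = -750.83.

-750.83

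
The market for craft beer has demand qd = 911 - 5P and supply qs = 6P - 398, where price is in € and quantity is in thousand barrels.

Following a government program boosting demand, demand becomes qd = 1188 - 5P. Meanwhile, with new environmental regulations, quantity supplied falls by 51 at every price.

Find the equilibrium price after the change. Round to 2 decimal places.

Solve the original market: 911 - 5P = 6P - 398, hence P = 119 and q = 316.
The new curves are qd = 1188 - 5P (demand) and qs = 6P - 449 (supply).
Setting them equal: 1188 - 5P = 6P - 449 → 1637 = 11P, so P = 1637/11 ≈ 148.8182 and q = 4883/11 ≈ 443.9091.

148.82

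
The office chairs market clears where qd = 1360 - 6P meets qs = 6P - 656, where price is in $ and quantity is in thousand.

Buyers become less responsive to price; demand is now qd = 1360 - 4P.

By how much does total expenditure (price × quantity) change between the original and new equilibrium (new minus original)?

+52469.76

Solve the original market: 1360 - 6P = 6P - 656, hence P = 168 and q = 352.
After the shift, demand is qd = 1360 - 4P and supply is qs = 6P - 656.
Setting them equal: 1360 - 4P = 6P - 656 → 2016 = 10P, so P = 201.6 and q = 553.6.
Expenditure moves from 168×352 = 59136 to 201.6×553.6 = 111605.76; change = +52469.76.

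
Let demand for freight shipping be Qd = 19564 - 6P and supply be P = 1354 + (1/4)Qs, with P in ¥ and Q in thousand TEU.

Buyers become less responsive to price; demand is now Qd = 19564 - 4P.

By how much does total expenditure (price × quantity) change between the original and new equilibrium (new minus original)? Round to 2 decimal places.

+10657717.00

Original equilibrium: 19564 - 6P = 4P - 5416 gives 24980 = 10P, so P = 2498 and Q = 4576.
With the change applied: demand Qd = 19564 - 4P, supply Qs = 4P - 5416.
Equate the new curves: 19564 - 4P = 4P - 5416, giving 24980 = 8P, P = 3122.5, Q = 7074.
Expenditure moves from 2498×4576 = 11430848 to 3122.5×7074 = 22088565; change = +10657717.00.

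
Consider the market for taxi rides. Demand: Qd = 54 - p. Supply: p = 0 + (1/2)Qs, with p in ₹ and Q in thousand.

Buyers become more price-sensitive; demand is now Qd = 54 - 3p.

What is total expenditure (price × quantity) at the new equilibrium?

233.28

Before the shock: 54 - p = 2p ⇒ 54 = 3p ⇒ p = 18, Q = 36.
After the shift, demand is Qd = 54 - 3p and supply is Qs = 2p.
Setting them equal: 54 - 3p = 2p → 54 = 5p, so p = 10.8 and Q = 21.6.
New expenditure = 10.8 × 21.6 = 233.28.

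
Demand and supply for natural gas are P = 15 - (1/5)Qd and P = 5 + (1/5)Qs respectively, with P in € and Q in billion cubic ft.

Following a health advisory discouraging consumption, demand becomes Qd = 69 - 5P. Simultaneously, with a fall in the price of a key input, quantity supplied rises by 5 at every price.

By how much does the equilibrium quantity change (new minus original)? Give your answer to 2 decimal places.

Original equilibrium: 75 - 5P = 5P - 25 gives 100 = 10P, so P = 10 and Q = 25.
The shock moves the curves to Qd = 69 - 5P and Qs = 5P - 20.
Setting them equal: 69 - 5P = 5P - 20 → 89 = 10P, so P = 8.9 and Q = 24.5.
ΔQ = 24.5 − 25 = -0.50.

-0.50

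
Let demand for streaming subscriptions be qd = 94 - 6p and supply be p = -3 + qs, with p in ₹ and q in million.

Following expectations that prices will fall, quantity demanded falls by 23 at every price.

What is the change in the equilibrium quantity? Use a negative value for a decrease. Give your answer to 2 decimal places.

-3.29

Before the shock: 94 - 6p = p + 3 ⇒ 91 = 7p ⇒ p = 13, q = 16.
After the shift, demand is qd = 71 - 6p and supply is qs = p + 3.
Clearing the new market: 71 - 6p = p + 3, so p = 68/7 ≈ 9.7143 and q = 89/7 ≈ 12.7143.
Δq = 12.7143 − 16 = -3.29.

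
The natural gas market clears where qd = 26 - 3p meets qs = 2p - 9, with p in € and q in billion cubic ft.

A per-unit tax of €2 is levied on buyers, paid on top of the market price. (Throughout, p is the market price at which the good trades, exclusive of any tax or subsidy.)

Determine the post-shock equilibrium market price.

Original equilibrium: 26 - 3p = 2p - 9 gives 35 = 5p, so p = 7 and q = 5.
Since buyers pay the price plus the tax, the effective demand curve becomes qd = 20 - 3p.
New equilibrium: 20 - 3p = 2p - 9 ⇒ 29 = 5p ⇒ p = 5.8, q = 2.6.

5.8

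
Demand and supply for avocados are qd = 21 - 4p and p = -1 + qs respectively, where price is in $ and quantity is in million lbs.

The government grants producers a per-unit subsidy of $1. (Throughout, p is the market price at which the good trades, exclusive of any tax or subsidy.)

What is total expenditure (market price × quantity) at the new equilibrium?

22.04

Solve the original market: 21 - 4p = p + 1, hence p = 4 and q = 5.
Since sellers receive the price plus the subsidy, the effective supply curve becomes qs = p + 2.
Equate the new curves: 21 - 4p = p + 2, giving 19 = 5p, p = 3.8, q = 5.8.
New expenditure = 3.8 × 5.8 = 22.04.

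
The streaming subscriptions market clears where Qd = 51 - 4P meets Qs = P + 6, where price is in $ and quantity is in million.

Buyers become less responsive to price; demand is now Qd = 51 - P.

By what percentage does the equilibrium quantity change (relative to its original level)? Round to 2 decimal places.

+90.00

Before the shock: 51 - 4P = P + 6 ⇒ 45 = 5P ⇒ P = 9, Q = 15.
The new curves are Qd = 51 - P (demand) and Qs = P + 6 (supply).
Equate the new curves: 51 - P = P + 6, giving 45 = 2P, P = 22.5, Q = 28.5.
%ΔQ = (28.5 − 15) / 15 × 100 = +90.00%.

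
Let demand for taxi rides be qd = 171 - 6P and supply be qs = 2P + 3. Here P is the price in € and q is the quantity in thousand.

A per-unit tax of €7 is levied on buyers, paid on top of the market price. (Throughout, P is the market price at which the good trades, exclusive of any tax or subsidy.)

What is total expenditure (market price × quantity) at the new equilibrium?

543.375

Initially, 171 - 6P = 2P + 3, so 168 = 8P and P = 21, q = 45.
Since buyers pay the price plus the tax, the effective demand curve becomes qd = 129 - 6P.
New equilibrium: 129 - 6P = 2P + 3 ⇒ 126 = 8P ⇒ P = 15.75, q = 34.5.
New expenditure = 15.75 × 34.5 = 543.375.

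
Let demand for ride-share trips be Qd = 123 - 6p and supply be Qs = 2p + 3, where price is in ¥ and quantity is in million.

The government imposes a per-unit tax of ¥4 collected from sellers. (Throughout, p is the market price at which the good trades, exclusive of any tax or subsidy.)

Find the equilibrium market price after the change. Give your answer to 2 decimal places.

Original equilibrium: 123 - 6p = 2p + 3 gives 120 = 8p, so p = 15 and Q = 33.
Since sellers keep the price net of the tax, the effective supply curve becomes Qs = 2p - 5.
Clearing the new market: 123 - 6p = 2p - 5, so p = 16 and Q = 27.

16.00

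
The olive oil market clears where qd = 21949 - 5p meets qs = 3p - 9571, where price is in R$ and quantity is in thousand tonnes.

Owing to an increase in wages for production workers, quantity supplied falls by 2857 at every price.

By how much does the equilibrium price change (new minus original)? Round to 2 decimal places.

+357.13

Before the shock: 21949 - 5p = 3p - 9571 ⇒ 31520 = 8p ⇒ p = 3940, q = 2249.
With the change applied: demand qd = 21949 - 5p, supply qs = 3p - 12428.
Equate the new curves: 21949 - 5p = 3p - 12428, giving 34377 = 8p, p = 4297.125, q = 463.375.
Δp = 4297.125 − 3940 = +357.13.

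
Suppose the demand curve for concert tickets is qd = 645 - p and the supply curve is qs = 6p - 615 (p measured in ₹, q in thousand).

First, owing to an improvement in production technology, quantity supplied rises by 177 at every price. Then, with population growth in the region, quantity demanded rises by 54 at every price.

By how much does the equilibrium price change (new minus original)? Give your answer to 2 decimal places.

Initially, 645 - p = 6p - 615, so 1260 = 7p and p = 180, q = 465.
The shock moves the curves to qd = 699 - p and qs = 6p - 438.
Equate the new curves: 699 - p = 6p - 438, giving 1137 = 7p, p = 1137/7 ≈ 162.4286, q = 3756/7 ≈ 536.5714.
Δp = 162.4286 − 180 = -17.57.

-17.57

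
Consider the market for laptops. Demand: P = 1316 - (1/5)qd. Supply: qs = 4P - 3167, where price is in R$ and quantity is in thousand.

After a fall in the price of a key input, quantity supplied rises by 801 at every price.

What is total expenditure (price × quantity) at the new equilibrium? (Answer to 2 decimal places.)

Solve the original market: 6580 - 5P = 4P - 3167, hence P = 1083 and q = 1165.
After the shift, demand is qd = 6580 - 5P and supply is qs = 4P - 2366.
New equilibrium: 6580 - 5P = 4P - 2366 ⇒ 8946 = 9P ⇒ P = 994, q = 1610.
New expenditure = 994 × 1610 = 1600340.00.

1600340.00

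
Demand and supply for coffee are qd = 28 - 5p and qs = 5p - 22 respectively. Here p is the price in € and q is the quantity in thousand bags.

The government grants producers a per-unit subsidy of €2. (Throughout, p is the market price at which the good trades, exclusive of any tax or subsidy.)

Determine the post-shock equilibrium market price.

4

Original equilibrium: 28 - 5p = 5p - 22 gives 50 = 10p, so p = 5 and q = 3.
Since sellers receive the price plus the subsidy, the effective supply curve becomes qs = 5p - 12.
Clearing the new market: 28 - 5p = 5p - 12, so p = 4 and q = 8.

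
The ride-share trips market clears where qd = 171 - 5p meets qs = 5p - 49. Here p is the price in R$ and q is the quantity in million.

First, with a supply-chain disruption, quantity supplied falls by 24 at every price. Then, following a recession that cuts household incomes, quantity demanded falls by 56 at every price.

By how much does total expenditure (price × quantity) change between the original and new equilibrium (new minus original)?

-947.2

Before the shock: 171 - 5p = 5p - 49 ⇒ 220 = 10p ⇒ p = 22, q = 61.
With the change applied: demand qd = 115 - 5p, supply qs = 5p - 73.
Equate the new curves: 115 - 5p = 5p - 73, giving 188 = 10p, p = 18.8, q = 21.
Expenditure moves from 22×61 = 1342 to 18.8×21 = 394.8; change = -947.2.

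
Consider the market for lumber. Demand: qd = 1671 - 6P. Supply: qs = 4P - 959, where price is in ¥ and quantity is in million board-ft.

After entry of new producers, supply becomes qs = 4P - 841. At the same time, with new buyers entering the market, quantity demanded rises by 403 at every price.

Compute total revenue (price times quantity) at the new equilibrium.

Initially, 1671 - 6P = 4P - 959, so 2630 = 10P and P = 263, q = 93.
With the change applied: demand qd = 2074 - 6P, supply qs = 4P - 841.
Setting them equal: 2074 - 6P = 4P - 841 → 2915 = 10P, so P = 291.5 and q = 325.
New expenditure = 291.5 × 325 = 94737.5.

94737.5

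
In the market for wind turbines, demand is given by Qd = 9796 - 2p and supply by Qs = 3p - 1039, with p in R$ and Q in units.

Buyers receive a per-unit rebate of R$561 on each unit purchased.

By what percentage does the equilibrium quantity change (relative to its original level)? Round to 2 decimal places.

+12.33

Initially, 9796 - 2p = 3p - 1039, so 10835 = 5p and p = 2167, Q = 5462.
Since buyers' out-of-pocket price is the market price minus the rebate, the effective demand curve becomes Qd = 10918 - 2p.
Clearing the new market: 10918 - 2p = 3p - 1039, so p = 2391.4 and Q = 6135.2.
%ΔQ = (6135.2 − 5462) / 5462 × 100 = +12.33%.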